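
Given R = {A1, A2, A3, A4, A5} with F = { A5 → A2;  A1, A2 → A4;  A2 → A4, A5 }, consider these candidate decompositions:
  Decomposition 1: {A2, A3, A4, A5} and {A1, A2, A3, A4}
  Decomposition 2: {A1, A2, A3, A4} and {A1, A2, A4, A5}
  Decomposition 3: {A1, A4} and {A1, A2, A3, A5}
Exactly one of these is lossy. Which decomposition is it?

Decomposition 3

Decomposition 1: common = {A2, A3, A4}, closure = {A2, A3, A4, A5} → lossless.
Decomposition 2: common = {A1, A2, A4}, closure = {A1, A2, A4, A5} → lossless.
Decomposition 3: common = {A1}, closure = {A1} → lossy.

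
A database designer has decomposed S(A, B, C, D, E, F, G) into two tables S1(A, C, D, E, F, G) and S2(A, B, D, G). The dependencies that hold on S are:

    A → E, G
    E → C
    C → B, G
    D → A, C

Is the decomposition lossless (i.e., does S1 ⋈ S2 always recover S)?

Yes

Common attributes: S1 ∩ S2 = {A, D, G}.
Closure of {A, D, G}: A → E, G applies, adding E; E → C applies, adding C; C → B, G applies, adding B. So (A, D, G)⁺ = {A, B, C, D, E, G}.
This closure contains every attribute of S2, so S1 ∩ S2 → S2. The join is lossless.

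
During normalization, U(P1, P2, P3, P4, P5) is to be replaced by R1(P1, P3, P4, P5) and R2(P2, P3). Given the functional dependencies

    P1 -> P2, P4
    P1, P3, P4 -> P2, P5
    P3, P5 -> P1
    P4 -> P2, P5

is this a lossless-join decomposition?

No

Common attributes: R1 ∩ R2 = {P3}.
No dependency enlarges {P3}, so (P3)⁺ = {P3}.
The closure contains neither all of R1 = {P1, P3, P4, P5} nor all of R2 = {P2, P3}, so the common attributes are not a superkey of either fragment. The join is lossy.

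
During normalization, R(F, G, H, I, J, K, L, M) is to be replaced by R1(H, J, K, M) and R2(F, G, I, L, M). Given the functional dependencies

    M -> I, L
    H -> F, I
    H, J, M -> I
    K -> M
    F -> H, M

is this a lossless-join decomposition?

No

Common attributes: R1 ∩ R2 = {M}.
Closure of {M}: M → I, L applies, adding I, L. So (M)⁺ = {I, L, M}.
The closure contains neither all of R1 = {H, J, K, M} nor all of R2 = {F, G, I, L, M}, so the common attributes are not a superkey of either fragment. The join is lossy.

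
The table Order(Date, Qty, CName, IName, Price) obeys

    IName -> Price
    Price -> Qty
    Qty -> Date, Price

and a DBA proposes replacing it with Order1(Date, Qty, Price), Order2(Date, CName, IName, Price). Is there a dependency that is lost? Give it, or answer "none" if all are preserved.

none

IName → Price lies within Order2.
Price → Qty lies within Order1.
Qty → Date, Price lies within Order1.
Every dependency is enforceable on the fragments, so the decomposition is dependency-preserving.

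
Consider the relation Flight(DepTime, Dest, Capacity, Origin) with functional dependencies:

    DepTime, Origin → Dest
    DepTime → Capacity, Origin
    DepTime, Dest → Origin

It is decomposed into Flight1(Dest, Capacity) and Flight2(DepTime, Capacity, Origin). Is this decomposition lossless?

Common attributes: Flight1 ∩ Flight2 = {Capacity}.
No dependency enlarges {Capacity}, so (Capacity)⁺ = {Capacity}.
The closure contains neither all of Flight1 = {Dest, Capacity} nor all of Flight2 = {DepTime, Capacity, Origin}, so the common attributes are not a superkey of either fragment. The join is lossy.

No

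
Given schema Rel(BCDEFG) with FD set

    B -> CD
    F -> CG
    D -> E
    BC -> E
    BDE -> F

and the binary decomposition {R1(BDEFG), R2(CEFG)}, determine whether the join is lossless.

Common attributes: R1 ∩ R2 = {EFG}.
Closure of {EFG}: F → CG applies, adding C. So (EFG)⁺ = {CEFG}.
This closure contains every attribute of R2, so R1 ∩ R2 → R2. The join is lossless.

Yes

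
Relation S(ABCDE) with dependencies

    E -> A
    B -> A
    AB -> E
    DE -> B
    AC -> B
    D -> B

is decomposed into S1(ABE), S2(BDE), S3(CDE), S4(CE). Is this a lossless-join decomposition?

Yes

Chase test. Columns are ABCDE; row i has aⱼ where attribute j ∈ Si, else bᵢⱼ.
Initial tableau (one row per fragment):
  row 1: a1 a2 b13 b14 a5
  row 2: b21 a2 b23 a4 a5
  row 3: b31 b32 a3 a4 a5
  row 4: b41 b42 a3 b44 a5
Rows 1 and 2 agree on E; apply E→A and equate their A entries.
Rows 1 and 3 agree on E; apply E→A and equate their A entries.
Rows 1 and 4 agree on E; apply E→A and equate their A entries.
Rows 2 and 3 agree on DE; apply DE→B and equate their B entries.
Rows 3 and 4 agree on AC; apply AC→B and equate their B entries.
Row 3 is now all distinguished symbols — the join is lossless.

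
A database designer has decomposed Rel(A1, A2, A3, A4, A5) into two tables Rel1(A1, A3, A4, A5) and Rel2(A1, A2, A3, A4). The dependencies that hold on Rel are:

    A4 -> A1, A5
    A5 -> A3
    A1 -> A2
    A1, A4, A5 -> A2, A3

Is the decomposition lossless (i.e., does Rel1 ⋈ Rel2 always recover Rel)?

Yes

Common attributes: Rel1 ∩ Rel2 = {A1, A3, A4}.
Closure of {A1, A3, A4}: A4 → A1, A5 applies, adding A5; A1 → A2 applies, adding A2. So (A1, A3, A4)⁺ = {A1, A2, A3, A4, A5}.
This closure contains every attribute of Rel1, so Rel1 ∩ Rel2 → Rel1. The join is lossless.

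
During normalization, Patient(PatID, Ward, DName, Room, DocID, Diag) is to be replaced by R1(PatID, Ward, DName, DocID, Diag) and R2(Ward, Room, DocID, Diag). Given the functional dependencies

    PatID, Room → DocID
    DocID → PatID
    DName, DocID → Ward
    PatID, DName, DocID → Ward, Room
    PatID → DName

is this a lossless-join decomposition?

Yes

Common attributes: R1 ∩ R2 = {Ward, DocID, Diag}.
Closure of {Ward, DocID, Diag}: DocID → PatID applies, adding PatID; PatID → DName applies, adding DName; PatID, DName, DocID → Ward, Room applies, adding Room. So (Ward, DocID, Diag)⁺ = {PatID, Ward, DName, Room, DocID, Diag}.
This closure contains every attribute of R1, so R1 ∩ R2 → R1. The join is lossless.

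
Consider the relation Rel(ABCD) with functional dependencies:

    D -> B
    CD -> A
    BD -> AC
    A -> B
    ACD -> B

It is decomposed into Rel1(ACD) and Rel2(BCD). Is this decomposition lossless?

Common attributes: Rel1 ∩ Rel2 = {CD}.
Closure of {CD}: D → B applies, adding B; CD → A applies, adding A. So (CD)⁺ = {ABCD}.
This closure contains every attribute of Rel1, so Rel1 ∩ Rel2 → Rel1. The join is lossless.

Yes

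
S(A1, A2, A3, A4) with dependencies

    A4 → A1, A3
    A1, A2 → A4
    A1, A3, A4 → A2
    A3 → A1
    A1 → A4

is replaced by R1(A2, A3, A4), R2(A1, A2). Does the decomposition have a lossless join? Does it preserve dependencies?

lossy and not dependency-preserving

Lossless test: (A2)⁺ = {A2}, which is a superkey of neither fragment — lossy.
Dependency preservation: the restricted closure of {A4} across the fragments never reaches {A1, A3}, so A4 → A1, A3 cannot be enforced without a join — not preserved.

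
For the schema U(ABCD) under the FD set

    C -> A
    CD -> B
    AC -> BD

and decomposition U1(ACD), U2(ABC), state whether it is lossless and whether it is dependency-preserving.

lossless and dependency-preserving

Lossless test: (AC)⁺ = {ABCD}, which contains all of one fragment — lossless.
Dependency preservation: CD → B; AC → BD are not contained in any single fragment, but the restricted closure of each left-hand side across the fragments still reaches the right-hand side; the remaining FDs each lie inside some fragment. All dependencies are preserved.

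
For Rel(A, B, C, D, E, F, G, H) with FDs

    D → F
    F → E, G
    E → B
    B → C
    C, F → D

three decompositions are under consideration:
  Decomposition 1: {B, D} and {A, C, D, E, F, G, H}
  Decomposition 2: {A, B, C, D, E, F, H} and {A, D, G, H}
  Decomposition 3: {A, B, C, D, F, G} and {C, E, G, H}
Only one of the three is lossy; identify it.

Decomposition 3

Decomposition 1: common = {D}, closure = {B, C, D, E, F, G} → lossless.
Decomposition 2: common = {A, D, H}, closure = {A, B, C, D, E, F, G, H} → lossless.
Decomposition 3: common = {C, G}, closure = {C, G} → lossy.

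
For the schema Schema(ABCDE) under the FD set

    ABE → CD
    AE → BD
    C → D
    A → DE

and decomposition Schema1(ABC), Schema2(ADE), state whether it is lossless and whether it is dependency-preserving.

lossless but not dependency-preserving

Lossless test: (A)⁺ = {ABCDE}, which contains all of one fragment — lossless.
Dependency preservation: the restricted closure of {C} across the fragments never reaches {D}, so C → D cannot be enforced without a join — not preserved.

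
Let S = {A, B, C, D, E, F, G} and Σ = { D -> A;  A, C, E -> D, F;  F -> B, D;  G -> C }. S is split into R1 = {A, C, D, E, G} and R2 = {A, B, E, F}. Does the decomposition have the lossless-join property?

No

Common attributes: R1 ∩ R2 = {A, E}.
No dependency enlarges {A, E}, so (A, E)⁺ = {A, E}.
The closure contains neither all of R1 = {A, C, D, E, G} nor all of R2 = {A, B, E, F}, so the common attributes are not a superkey of either fragment. The join is lossy.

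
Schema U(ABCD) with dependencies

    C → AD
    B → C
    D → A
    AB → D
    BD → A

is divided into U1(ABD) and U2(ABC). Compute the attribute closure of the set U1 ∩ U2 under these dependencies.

U1 ∩ U2 = {AB}.
B → C applies, adding C
AB → D applies, adding D
Closure: {ABCD}.

ABCD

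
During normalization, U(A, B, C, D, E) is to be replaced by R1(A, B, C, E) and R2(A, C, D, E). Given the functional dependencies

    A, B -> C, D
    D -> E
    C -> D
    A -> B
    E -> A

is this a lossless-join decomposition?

Yes

Common attributes: R1 ∩ R2 = {A, C, E}.
Closure of {A, C, E}: C → D applies, adding D; A → B applies, adding B. So (A, C, E)⁺ = {A, B, C, D, E}.
This closure contains every attribute of R1, so R1 ∩ R2 → R1. The join is lossless.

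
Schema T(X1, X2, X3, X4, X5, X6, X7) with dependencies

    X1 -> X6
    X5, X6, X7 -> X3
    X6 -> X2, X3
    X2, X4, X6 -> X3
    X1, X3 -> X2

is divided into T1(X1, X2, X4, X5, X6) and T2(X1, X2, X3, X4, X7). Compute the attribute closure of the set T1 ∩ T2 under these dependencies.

T1 ∩ T2 = {X1, X2, X4}.
X1 → X6 applies, adding X6
X6 → X2, X3 applies, adding X3
Closure: {X1, X2, X3, X4, X6}.

X1, X2, X3, X4, X6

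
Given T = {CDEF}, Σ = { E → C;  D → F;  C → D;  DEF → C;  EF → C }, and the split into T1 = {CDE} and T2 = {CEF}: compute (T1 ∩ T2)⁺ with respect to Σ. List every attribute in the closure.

CDEF

T1 ∩ T2 = {CE}.
C → D applies, adding D
D → F applies, adding F
Closure: {CDEF}.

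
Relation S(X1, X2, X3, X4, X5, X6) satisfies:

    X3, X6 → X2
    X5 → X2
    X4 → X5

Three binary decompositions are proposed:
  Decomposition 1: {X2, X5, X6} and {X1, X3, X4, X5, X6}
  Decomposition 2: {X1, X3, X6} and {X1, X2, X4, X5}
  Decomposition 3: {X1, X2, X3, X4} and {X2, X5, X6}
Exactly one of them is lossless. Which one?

Decomposition 1: common = {X5, X6}, closure = {X2, X5, X6} → lossless.
Decomposition 2: common = {X1}, closure = {X1} → lossy.
Decomposition 3: common = {X2}, closure = {X2} → lossy.

Decomposition 1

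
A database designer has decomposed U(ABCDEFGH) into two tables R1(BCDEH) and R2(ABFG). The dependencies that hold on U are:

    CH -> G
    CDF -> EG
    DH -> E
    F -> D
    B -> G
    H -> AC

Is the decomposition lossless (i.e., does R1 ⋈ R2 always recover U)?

Common attributes: R1 ∩ R2 = {B}.
Closure of {B}: B → G applies, adding G. So (B)⁺ = {BG}.
The closure contains neither all of R1 = {BCDEH} nor all of R2 = {ABFG}, so the common attributes are not a superkey of either fragment. The join is lossy.

No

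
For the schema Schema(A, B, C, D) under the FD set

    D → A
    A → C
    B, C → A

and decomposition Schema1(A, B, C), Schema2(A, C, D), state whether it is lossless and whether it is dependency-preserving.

Lossless test: (A, C)⁺ = {A, C}, which is a superkey of neither fragment — lossy.
Dependency preservation: every FD's attributes lie within a single fragment, so each can be enforced locally — preserved.

lossy but dependency-preserving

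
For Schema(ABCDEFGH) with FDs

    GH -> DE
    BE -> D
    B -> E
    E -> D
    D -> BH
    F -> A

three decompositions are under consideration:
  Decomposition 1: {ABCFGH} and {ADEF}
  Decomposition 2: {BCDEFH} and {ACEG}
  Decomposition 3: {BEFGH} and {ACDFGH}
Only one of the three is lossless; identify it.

Decomposition 1: common = {AF}, closure = {AF} → lossy.
Decomposition 2: common = {CE}, closure = {BCDEH} → lossy.
Decomposition 3: common = {FGH}, closure = {ABDEFGH} → lossless.

Decomposition 3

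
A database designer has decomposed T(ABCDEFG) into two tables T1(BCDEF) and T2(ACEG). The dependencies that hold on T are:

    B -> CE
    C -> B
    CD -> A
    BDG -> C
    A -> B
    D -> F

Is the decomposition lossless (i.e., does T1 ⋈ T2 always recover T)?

No

Common attributes: T1 ∩ T2 = {CE}.
Closure of {CE}: C → B applies, adding B. So (CE)⁺ = {BCE}.
The closure contains neither all of T1 = {BCDEF} nor all of T2 = {ACEG}, so the common attributes are not a superkey of either fragment. The join is lossy.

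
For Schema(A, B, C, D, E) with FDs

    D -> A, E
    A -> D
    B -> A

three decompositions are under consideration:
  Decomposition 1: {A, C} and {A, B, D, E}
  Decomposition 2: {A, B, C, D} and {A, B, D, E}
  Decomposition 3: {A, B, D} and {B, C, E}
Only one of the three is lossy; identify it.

Decomposition 1: common = {A}, closure = {A, D, E} → lossy.
Decomposition 2: common = {A, B, D}, closure = {A, B, D, E} → lossless.
Decomposition 3: common = {B}, closure = {A, B, D, E} → lossless.

Decomposition 1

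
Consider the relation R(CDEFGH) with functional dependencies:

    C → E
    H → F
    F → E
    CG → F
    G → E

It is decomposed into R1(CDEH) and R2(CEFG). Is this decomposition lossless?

Common attributes: R1 ∩ R2 = {CE}.
No dependency enlarges {CE}, so (CE)⁺ = {CE}.
The closure contains neither all of R1 = {CDEH} nor all of R2 = {CEFG}, so the common attributes are not a superkey of either fragment. The join is lossy.

No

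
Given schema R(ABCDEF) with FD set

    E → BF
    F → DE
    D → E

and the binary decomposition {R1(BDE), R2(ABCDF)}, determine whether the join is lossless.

Yes

Common attributes: R1 ∩ R2 = {BD}.
Closure of {BD}: D → E applies, adding E; E → BF applies, adding F. So (BD)⁺ = {BDEF}.
This closure contains every attribute of R1, so R1 ∩ R2 → R1. The join is lossless.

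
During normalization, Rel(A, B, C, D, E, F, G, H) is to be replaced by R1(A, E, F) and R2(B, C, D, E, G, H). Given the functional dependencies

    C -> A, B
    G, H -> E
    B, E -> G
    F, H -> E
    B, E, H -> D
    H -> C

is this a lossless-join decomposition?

Common attributes: R1 ∩ R2 = {E}.
No dependency enlarges {E}, so (E)⁺ = {E}.
The closure contains neither all of R1 = {A, E, F} nor all of R2 = {B, C, D, E, G, H}, so the common attributes are not a superkey of either fragment. The join is lossy.

No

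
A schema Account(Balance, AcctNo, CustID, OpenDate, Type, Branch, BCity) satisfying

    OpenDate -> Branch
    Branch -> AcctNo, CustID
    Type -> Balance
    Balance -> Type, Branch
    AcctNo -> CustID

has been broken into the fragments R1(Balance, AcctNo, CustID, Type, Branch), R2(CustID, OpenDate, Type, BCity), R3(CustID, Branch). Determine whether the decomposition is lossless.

Chase test. Columns are Balance, AcctNo, CustID, OpenDate, Type, Branch, BCity; row i has aⱼ where attribute j ∈ Ri, else bᵢⱼ.
Initial tableau (one row per fragment):
  row 1: a1 a2 a3 b14 a5 a6 b17
  row 2: b21 b22 a3 a4 a5 b26 a7
  row 3: b31 b32 a3 b34 b35 a6 b37
Rows 1 and 3 agree on Branch; apply Branch→AcctNo, CustID and equate their AcctNo, CustID entries.
Rows 1 and 2 agree on Type; apply Type→Balance and equate their Balance entries.
Rows 1 and 2 agree on Balance; apply Balance→Type, Branch and equate their Type, Branch entries.
Rows 1 and 2 agree on Branch; apply Branch→AcctNo, CustID and equate their AcctNo, CustID entries.
Row 2 is now all distinguished symbols — the join is lossless.

Yes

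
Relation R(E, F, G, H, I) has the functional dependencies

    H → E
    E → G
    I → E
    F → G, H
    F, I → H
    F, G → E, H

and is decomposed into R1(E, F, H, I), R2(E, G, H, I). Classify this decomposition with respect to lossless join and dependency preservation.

Lossless test: (E, H, I)⁺ = {E, G, H, I}, which contains all of one fragment — lossless.
Dependency preservation: F → G, H; F, G → E, H are not contained in any single fragment, but the restricted closure of each left-hand side across the fragments still reaches the right-hand side; the remaining FDs each lie inside some fragment. All dependencies are preserved.

lossless and dependency-preserving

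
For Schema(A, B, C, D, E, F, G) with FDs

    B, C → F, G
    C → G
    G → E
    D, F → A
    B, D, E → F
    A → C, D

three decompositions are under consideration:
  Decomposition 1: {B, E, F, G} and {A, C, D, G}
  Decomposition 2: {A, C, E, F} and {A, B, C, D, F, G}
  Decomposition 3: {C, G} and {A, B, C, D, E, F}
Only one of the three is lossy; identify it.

Decomposition 1

Decomposition 1: common = {G}, closure = {E, G} → lossy.
Decomposition 2: common = {A, C, F}, closure = {A, C, D, E, F, G} → lossless.
Decomposition 3: common = {C}, closure = {C, E, G} → lossless.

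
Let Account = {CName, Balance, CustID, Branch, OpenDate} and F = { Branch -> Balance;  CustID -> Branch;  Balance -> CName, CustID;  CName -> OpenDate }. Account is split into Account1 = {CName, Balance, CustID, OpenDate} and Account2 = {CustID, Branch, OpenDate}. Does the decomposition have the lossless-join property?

Yes

Common attributes: Account1 ∩ Account2 = {CustID, OpenDate}.
Closure of {CustID, OpenDate}: CustID → Branch applies, adding Branch; Branch → Balance applies, adding Balance; Balance → CName, CustID applies, adding CName. So (CustID, OpenDate)⁺ = {CName, Balance, CustID, Branch, OpenDate}.
This closure contains every attribute of Account1, so Account1 ∩ Account2 → Account1. The join is lossless.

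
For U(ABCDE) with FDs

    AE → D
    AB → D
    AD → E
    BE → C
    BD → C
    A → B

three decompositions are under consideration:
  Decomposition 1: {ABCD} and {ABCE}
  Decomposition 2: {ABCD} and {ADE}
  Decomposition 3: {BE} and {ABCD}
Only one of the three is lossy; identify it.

Decomposition 3

Decomposition 1: common = {ABC}, closure = {ABCDE} → lossless.
Decomposition 2: common = {AD}, closure = {ABCDE} → lossless.
Decomposition 3: common = {B}, closure = {B} → lossy.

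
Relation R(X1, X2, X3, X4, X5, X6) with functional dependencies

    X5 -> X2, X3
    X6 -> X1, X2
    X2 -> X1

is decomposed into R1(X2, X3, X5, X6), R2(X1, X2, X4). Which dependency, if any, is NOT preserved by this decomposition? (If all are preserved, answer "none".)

X5 → X2, X3 lies within R1.
X6 → X1, X2: restricted closure across fragments reaches X1, X2.
X2 → X1 lies within R2.
Every dependency is enforceable on the fragments, so the decomposition is dependency-preserving.

none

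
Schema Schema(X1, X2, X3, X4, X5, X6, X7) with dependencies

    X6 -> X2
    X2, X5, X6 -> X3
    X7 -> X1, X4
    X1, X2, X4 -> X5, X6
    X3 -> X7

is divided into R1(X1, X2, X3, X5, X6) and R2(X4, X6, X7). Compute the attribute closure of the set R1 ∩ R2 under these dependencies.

R1 ∩ R2 = {X6}.
X6 → X2 applies, adding X2
Closure: {X2, X6}.

X2, X6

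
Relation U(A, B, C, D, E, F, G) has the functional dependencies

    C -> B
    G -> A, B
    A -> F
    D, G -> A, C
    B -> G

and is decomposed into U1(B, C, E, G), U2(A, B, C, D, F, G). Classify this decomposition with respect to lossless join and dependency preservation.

Lossless test: (B, C, G)⁺ = {A, B, C, F, G}, which is a superkey of neither fragment — lossy.
Dependency preservation: every FD's attributes lie within a single fragment, so each can be enforced locally — preserved.

lossy but dependency-preserving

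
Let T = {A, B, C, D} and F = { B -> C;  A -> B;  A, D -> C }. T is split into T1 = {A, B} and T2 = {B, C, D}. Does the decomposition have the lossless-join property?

Common attributes: T1 ∩ T2 = {B}.
Closure of {B}: B → C applies, adding C. So (B)⁺ = {B, C}.
The closure contains neither all of T1 = {A, B} nor all of T2 = {B, C, D}, so the common attributes are not a superkey of either fragment. The join is lossy.

No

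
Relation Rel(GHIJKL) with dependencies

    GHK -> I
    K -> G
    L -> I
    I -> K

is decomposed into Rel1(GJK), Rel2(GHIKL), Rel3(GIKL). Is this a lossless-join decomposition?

Chase test. Columns are GHIJKL; row i has aⱼ where attribute j ∈ Reli, else bᵢⱼ.
Initial tableau (one row per fragment):
  row 1: a1 b12 b13 a4 a5 b16
  row 2: a1 a2 a3 b24 a5 a6
  row 3: a1 b32 a3 b34 a5 a6
No row becomes fully distinguished — the join is lossy.

No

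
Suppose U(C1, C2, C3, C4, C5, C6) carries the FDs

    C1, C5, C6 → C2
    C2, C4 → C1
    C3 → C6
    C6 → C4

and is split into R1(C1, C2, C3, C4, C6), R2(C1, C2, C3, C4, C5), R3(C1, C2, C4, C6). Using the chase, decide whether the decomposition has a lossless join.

Yes

Chase test. Columns are C1, C2, C3, C4, C5, C6; row i has aⱼ where attribute j ∈ Ri, else bᵢⱼ.
Initial tableau (one row per fragment):
  row 1: a1 a2 a3 a4 b15 a6
  row 2: a1 a2 a3 a4 a5 b26
  row 3: a1 a2 b33 a4 b35 a6
Rows 1 and 2 agree on C3; apply C3→C6 and equate their C6 entries.
Row 2 is now all distinguished symbols — the join is lossless.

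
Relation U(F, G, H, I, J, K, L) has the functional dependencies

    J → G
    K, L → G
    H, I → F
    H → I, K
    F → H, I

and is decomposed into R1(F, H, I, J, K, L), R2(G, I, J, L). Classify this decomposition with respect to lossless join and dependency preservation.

lossless but not dependency-preserving

Lossless test: (I, J, L)⁺ = {G, I, J, L}, which contains all of one fragment — lossless.
Dependency preservation: the restricted closure of {K, L} across the fragments never reaches {G}, so K, L → G cannot be enforced without a join — not preserved.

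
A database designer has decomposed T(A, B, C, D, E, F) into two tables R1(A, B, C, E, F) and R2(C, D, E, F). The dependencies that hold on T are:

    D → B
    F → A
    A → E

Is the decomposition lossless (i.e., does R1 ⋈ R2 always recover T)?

Common attributes: R1 ∩ R2 = {C, E, F}.
Closure of {C, E, F}: F → A applies, adding A. So (C, E, F)⁺ = {A, C, E, F}.
The closure contains neither all of R1 = {A, B, C, E, F} nor all of R2 = {C, D, E, F}, so the common attributes are not a superkey of either fragment. The join is lossy.

No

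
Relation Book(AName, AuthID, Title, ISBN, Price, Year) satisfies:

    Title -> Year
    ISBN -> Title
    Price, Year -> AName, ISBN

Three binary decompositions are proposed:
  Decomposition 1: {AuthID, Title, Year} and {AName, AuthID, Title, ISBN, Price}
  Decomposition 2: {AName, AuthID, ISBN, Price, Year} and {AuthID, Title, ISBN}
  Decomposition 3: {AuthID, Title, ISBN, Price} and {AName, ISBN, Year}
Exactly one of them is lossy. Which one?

Decomposition 1: common = {AuthID, Title}, closure = {AuthID, Title, Year} → lossless.
Decomposition 2: common = {AuthID, ISBN}, closure = {AuthID, Title, ISBN, Year} → lossless.
Decomposition 3: common = {ISBN}, closure = {Title, ISBN, Year} → lossy.

Decomposition 3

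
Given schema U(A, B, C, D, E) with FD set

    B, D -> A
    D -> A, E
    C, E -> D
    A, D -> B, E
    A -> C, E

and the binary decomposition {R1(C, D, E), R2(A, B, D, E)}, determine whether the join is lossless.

Common attributes: R1 ∩ R2 = {D, E}.
Closure of {D, E}: D → A, E applies, adding A; A, D → B, E applies, adding B; A → C, E applies, adding C. So (D, E)⁺ = {A, B, C, D, E}.
This closure contains every attribute of R1, so R1 ∩ R2 → R1. The join is lossless.

Yes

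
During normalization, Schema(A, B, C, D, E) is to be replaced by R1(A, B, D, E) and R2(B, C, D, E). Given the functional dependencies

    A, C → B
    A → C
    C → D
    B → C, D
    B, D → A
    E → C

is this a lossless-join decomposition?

Yes

Common attributes: R1 ∩ R2 = {B, D, E}.
Closure of {B, D, E}: B → C, D applies, adding C; B, D → A applies, adding A. So (B, D, E)⁺ = {A, B, C, D, E}.
This closure contains every attribute of R1, so R1 ∩ R2 → R1. The join is lossless.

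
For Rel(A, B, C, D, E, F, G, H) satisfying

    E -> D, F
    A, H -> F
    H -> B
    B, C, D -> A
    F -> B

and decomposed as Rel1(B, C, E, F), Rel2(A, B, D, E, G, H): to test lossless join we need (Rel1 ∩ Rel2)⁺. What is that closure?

Rel1 ∩ Rel2 = {B, E}.
E → D, F applies, adding D, F
Closure: {B, D, E, F}.

B, D, E, F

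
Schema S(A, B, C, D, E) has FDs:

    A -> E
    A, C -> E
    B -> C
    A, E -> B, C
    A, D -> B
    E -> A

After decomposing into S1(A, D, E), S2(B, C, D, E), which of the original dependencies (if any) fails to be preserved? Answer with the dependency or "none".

A → E lies within S1.
A, C → E: restricted closure across fragments reaches E.
B → C lies within S2.
A, E → B, C: restricted closure across fragments reaches B, C.
A, D → B: restricted closure across fragments reaches B.
E → A lies within S1.
Every dependency is enforceable on the fragments, so the decomposition is dependency-preserving.

none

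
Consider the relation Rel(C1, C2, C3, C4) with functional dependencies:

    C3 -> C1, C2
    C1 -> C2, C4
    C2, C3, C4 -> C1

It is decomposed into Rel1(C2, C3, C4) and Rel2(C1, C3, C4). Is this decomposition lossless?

Common attributes: Rel1 ∩ Rel2 = {C3, C4}.
Closure of {C3, C4}: C3 → C1, C2 applies, adding C1, C2. So (C3, C4)⁺ = {C1, C2, C3, C4}.
This closure contains every attribute of Rel1, so Rel1 ∩ Rel2 → Rel1. The join is lossless.

Yes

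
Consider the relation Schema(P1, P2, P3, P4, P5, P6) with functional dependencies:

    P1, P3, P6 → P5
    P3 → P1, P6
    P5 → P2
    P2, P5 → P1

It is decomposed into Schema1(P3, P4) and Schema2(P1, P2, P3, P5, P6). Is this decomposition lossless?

Common attributes: Schema1 ∩ Schema2 = {P3}.
Closure of {P3}: P3 → P1, P6 applies, adding P1, P6; P1, P3, P6 → P5 applies, adding P5; P5 → P2 applies, adding P2. So (P3)⁺ = {P1, P2, P3, P5, P6}.
This closure contains every attribute of Schema2, so Schema1 ∩ Schema2 → Schema2. The join is lossless.

Yes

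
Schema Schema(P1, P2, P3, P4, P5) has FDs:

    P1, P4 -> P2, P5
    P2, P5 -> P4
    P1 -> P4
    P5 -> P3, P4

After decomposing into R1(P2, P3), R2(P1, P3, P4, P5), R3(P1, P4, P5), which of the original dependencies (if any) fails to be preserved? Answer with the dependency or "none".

P1, P4 -> P2, P5

Check P1, P4 → P2, P5: no single fragment contains all of {P1, P2, P4, P5}, and the restricted closure of {P1, P4} across the fragments never reaches {P2, P5}.
P2, P5 → P4 is preserved.
P1 → P4 is preserved.
P5 → P3, P4 is preserved.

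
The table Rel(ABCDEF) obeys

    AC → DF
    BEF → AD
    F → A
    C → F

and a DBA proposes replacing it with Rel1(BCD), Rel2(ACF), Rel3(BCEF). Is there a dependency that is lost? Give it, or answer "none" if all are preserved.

BEF → AD

Check BEF → AD: no single fragment contains all of {ABDEF}, and the restricted closure of {BEF} across the fragments never reaches {AD}.
AC → DF is preserved.
F → A is preserved.
C → F is preserved.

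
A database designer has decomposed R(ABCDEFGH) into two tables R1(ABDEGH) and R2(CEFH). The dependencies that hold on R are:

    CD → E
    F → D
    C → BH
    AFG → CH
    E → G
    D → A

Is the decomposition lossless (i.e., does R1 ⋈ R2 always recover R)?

Common attributes: R1 ∩ R2 = {EH}.
Closure of {EH}: E → G applies, adding G. So (EH)⁺ = {EGH}.
The closure contains neither all of R1 = {ABDEGH} nor all of R2 = {CEFH}, so the common attributes are not a superkey of either fragment. The join is lossy.

No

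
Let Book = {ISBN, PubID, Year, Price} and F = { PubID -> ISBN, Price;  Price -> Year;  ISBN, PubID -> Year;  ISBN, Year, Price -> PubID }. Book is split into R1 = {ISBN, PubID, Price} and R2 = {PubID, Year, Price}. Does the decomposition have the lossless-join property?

Common attributes: R1 ∩ R2 = {PubID, Price}.
Closure of {PubID, Price}: PubID → ISBN, Price applies, adding ISBN; Price → Year applies, adding Year. So (PubID, Price)⁺ = {ISBN, PubID, Year, Price}.
This closure contains every attribute of R1, so R1 ∩ R2 → R1. The join is lossless.

Yes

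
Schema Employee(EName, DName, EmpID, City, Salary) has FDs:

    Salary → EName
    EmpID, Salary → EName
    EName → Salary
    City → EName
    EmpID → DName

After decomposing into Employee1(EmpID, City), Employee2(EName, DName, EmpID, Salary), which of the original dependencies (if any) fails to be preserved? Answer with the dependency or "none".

City → EName

Check City → EName: no single fragment contains all of {EName, City}, and the restricted closure of {City} across the fragments never reaches {EName}.
Salary → EName is preserved.
EmpID, Salary → EName is preserved.
EName → Salary is preserved.
EmpID → DName is preserved.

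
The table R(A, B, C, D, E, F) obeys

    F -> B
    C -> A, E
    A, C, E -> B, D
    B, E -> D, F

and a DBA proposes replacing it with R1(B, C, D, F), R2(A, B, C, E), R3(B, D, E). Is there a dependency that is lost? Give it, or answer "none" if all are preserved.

B, E -> D, F

Check B, E → D, F: no single fragment contains all of {B, D, E, F}, and the restricted closure of {B, E} across the fragments never reaches {D, F}.
F → B is preserved.
C → A, E is preserved.
A, C, E → B, D is preserved.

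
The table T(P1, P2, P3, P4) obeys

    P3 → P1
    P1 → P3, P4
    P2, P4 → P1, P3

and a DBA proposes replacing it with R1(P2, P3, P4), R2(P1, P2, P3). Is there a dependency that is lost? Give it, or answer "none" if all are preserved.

P3 → P1 lies within R2.
P1 → P3, P4: restricted closure across fragments reaches P3, P4.
P2, P4 → P1, P3: restricted closure across fragments reaches P1, P3.
Every dependency is enforceable on the fragments, so the decomposition is dependency-preserving.

none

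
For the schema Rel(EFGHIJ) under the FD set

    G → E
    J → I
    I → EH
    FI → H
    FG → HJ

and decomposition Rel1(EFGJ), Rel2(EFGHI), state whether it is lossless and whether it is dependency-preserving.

lossless but not dependency-preserving

Lossless test: (EFG)⁺ = {EFGHIJ}, which contains all of one fragment — lossless.
Dependency preservation: the restricted closure of {J} across the fragments never reaches {I}, so J → I cannot be enforced without a join — not preserved.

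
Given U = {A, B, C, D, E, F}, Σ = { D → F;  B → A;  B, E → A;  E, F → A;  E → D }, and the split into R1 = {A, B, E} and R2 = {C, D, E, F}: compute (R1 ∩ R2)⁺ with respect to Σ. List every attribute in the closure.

A, D, E, F

R1 ∩ R2 = {E}.
E → D applies, adding D
D → F applies, adding F
E, F → A applies, adding A
Closure: {A, D, E, F}.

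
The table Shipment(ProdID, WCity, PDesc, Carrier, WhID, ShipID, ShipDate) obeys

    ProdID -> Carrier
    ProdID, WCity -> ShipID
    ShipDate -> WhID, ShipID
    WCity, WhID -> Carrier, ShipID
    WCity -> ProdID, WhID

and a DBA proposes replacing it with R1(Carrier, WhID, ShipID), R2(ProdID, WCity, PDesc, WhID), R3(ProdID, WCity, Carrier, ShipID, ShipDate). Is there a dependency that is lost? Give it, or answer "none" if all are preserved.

ShipDate -> WhID, ShipID

Check ShipDate → WhID, ShipID: no single fragment contains all of {WhID, ShipID, ShipDate}, and the restricted closure of {ShipDate} across the fragments never reaches {WhID, ShipID}.
ProdID → Carrier is preserved.
ProdID, WCity → ShipID is preserved.
WCity, WhID → Carrier, ShipID is preserved.
WCity → ProdID, WhID is preserved.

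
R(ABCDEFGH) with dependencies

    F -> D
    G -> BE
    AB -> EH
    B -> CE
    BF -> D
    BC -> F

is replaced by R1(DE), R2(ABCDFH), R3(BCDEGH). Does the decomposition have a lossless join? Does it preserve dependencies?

lossy but dependency-preserving

Lossless test (chase): Rows 2 and 3 agree on B; apply B→CE and equate their CE entries. Rows 2 and 3 agree on BC; apply BC→F and equate their F entries. No row becomes fully distinguished — the join is lossy.
Dependency preservation: AB → EH is not contained in any single fragment, but the restricted closure of its left-hand side across the fragments still reaches the right-hand side; the remaining FDs each lie inside some fragment. All dependencies are preserved.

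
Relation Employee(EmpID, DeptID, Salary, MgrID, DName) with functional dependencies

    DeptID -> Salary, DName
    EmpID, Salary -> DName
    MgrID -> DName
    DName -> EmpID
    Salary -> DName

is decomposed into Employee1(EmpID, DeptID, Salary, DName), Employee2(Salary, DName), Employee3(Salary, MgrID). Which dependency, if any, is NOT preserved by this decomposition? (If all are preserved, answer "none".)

Check MgrID → DName: no single fragment contains all of {MgrID, DName}, and the restricted closure of {MgrID} across the fragments never reaches {DName}.
DeptID → Salary, DName is preserved.
EmpID, Salary → DName is preserved.
DName → EmpID is preserved.
Salary → DName is preserved.

MgrID -> DName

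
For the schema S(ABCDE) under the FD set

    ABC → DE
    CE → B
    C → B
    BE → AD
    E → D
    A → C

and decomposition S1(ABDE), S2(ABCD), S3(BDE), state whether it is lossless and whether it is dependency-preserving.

Lossless test (chase): Rows 1 and 3 agree on BE; apply BE→AD and equate their AD entries. Rows 1 and 2 agree on A; apply A→C and equate their C entries. Rows 1 and 3 agree on A; apply A→C and equate their C entries. Rows 1 and 2 agree on ABC; apply ABC→DE and equate their DE entries. Row 1 is now all distinguished symbols — the join is lossless.
Dependency preservation: ABC → DE; CE → B are not contained in any single fragment, but the restricted closure of each left-hand side across the fragments still reaches the right-hand side; the remaining FDs each lie inside some fragment. All dependencies are preserved.

lossless and dependency-preserving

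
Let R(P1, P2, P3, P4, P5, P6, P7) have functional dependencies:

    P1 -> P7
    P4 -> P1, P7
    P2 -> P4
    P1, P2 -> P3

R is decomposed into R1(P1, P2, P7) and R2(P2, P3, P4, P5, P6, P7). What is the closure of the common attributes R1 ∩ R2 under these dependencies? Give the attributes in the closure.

P1, P2, P3, P4, P7

R1 ∩ R2 = {P2, P7}.
P2 → P4 applies, adding P4
P4 → P1, P7 applies, adding P1
P1, P2 → P3 applies, adding P3
Closure: {P1, P2, P3, P4, P7}.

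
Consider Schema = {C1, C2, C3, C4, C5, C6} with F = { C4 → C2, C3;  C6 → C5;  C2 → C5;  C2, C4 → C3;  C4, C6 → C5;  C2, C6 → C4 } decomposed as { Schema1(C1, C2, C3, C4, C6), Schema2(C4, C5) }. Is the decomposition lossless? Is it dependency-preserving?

Lossless test: (C4)⁺ = {C2, C3, C4, C5}, which contains all of one fragment — lossless.
Dependency preservation: the restricted closure of {C6} across the fragments never reaches {C5}, so C6 → C5 cannot be enforced without a join — not preserved.

lossless but not dependency-preserving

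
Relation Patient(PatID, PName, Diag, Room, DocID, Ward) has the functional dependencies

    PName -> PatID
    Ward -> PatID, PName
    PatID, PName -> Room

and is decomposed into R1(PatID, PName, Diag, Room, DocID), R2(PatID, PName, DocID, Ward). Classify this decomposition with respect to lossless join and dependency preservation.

Lossless test: (PatID, PName, DocID)⁺ = {PatID, PName, Room, DocID}, which is a superkey of neither fragment — lossy.
Dependency preservation: every FD's attributes lie within a single fragment, so each can be enforced locally — preserved.

lossy but dependency-preserving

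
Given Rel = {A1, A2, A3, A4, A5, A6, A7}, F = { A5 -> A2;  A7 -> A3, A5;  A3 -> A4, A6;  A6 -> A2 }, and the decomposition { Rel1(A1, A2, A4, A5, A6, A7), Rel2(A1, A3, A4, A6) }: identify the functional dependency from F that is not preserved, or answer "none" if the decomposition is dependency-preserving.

Check A7 → A3, A5: no single fragment contains all of {A3, A5, A7}, and the restricted closure of {A7} across the fragments never reaches {A3, A5}.
A5 → A2 is preserved.
A3 → A4, A6 is preserved.
A6 → A2 is preserved.

A7 -> A3, A5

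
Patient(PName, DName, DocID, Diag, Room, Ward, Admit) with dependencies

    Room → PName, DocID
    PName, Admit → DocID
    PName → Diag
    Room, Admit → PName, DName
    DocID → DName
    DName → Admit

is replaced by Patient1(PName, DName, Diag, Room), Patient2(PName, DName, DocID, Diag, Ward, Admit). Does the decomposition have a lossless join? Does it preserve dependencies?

lossy but dependency-preserving

Lossless test: (PName, DName, Diag)⁺ = {PName, DName, DocID, Diag, Admit}, which is a superkey of neither fragment — lossy.
Dependency preservation: Room → PName, DocID; Room, Admit → PName, DName are not contained in any single fragment, but the restricted closure of each left-hand side across the fragments still reaches the right-hand side; the remaining FDs each lie inside some fragment. All dependencies are preserved.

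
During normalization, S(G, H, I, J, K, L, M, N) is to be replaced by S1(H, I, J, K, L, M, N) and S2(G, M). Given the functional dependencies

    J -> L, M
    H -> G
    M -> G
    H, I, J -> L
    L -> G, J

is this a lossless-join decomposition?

Common attributes: S1 ∩ S2 = {M}.
Closure of {M}: M → G applies, adding G. So (M)⁺ = {G, M}.
This closure contains every attribute of S2, so S1 ∩ S2 → S2. The join is lossless.

Yes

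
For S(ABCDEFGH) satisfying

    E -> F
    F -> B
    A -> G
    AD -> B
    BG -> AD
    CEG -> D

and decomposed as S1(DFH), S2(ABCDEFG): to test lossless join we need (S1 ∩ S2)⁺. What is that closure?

S1 ∩ S2 = {DF}.
F → B applies, adding B
Closure: {BDF}.

BDF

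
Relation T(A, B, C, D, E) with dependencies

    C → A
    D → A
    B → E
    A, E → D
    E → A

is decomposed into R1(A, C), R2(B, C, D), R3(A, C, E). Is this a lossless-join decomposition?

Chase test. Columns are A, B, C, D, E; row i has aⱼ where attribute j ∈ Ri, else bᵢⱼ.
Initial tableau (one row per fragment):
  row 1: a1 b12 a3 b14 b15
  row 2: b21 a2 a3 a4 b25
  row 3: a1 b32 a3 b34 a5
Rows 1 and 2 agree on C; apply C→A and equate their A entries.
No row becomes fully distinguished — the join is lossy.

No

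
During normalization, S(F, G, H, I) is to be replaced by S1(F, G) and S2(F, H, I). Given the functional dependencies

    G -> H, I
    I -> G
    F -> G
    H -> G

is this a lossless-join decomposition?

Common attributes: S1 ∩ S2 = {F}.
Closure of {F}: F → G applies, adding G; G → H, I applies, adding H, I. So (F)⁺ = {F, G, H, I}.
This closure contains every attribute of S1, so S1 ∩ S2 → S1. The join is lossless.

Yes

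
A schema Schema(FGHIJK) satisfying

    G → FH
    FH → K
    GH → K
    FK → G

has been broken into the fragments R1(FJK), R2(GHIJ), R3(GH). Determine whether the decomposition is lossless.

Chase test. Columns are FGHIJK; row i has aⱼ where attribute j ∈ Ri, else bᵢⱼ.
Initial tableau (one row per fragment):
  row 1: a1 b12 b13 b14 a5 a6
  row 2: b21 a2 a3 a4 a5 b26
  row 3: b31 a2 a3 b34 b35 b36
Rows 2 and 3 agree on G; apply G→FH and equate their FH entries.
Rows 2 and 3 agree on FH; apply FH→K and equate their K entries.
No row becomes fully distinguished — the join is lossy.

No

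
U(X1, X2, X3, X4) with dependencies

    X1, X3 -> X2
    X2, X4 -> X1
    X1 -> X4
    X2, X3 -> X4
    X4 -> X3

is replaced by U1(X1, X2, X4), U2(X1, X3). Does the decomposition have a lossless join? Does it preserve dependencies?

lossless but not dependency-preserving

Lossless test: (X1)⁺ = {X1, X2, X3, X4}, which contains all of one fragment — lossless.
Dependency preservation: the restricted closure of {X2, X3} across the fragments never reaches {X4}, so X2, X3 → X4 cannot be enforced without a join — not preserved.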